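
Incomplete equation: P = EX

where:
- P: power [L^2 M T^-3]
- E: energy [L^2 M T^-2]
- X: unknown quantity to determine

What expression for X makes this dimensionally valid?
X = f (inverse time / frequency (1/t)), dimensions [T^-1]

P has dimensions [L^2 M T^-3]; the rest of the RHS (E) has dimensions [L^2 M T^-2].
So X must have dimensions [T^-1] — X = f (inverse time / frequency (1/t)).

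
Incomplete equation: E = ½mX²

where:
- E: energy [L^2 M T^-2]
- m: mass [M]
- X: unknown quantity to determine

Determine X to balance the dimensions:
X = v (velocity), dimensions [L T^-1]

E has dimensions [L^2 M T^-2]; the rest of the RHS (½m) has dimensions [M].
So X² must have dimensions [L^2 T^-2], i.e. X has dimensions [L T^-1] — X = v (velocity).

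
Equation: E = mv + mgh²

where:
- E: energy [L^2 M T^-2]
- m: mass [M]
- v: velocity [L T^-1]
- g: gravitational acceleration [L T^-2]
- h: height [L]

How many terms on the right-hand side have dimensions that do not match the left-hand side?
2

LHS E: [L^2 M T^-2]
- mv: [L M T^-1] ✗
- mgh²: [L^3 M T^-2] ✗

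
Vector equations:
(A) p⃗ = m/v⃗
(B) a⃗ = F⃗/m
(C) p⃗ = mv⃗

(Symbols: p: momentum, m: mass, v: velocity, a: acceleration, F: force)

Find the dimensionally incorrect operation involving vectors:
(A) p⃗ = m/v⃗

(A) p⃗ = m/v⃗: LHS [L M T^-1], RHS [L^-1 M T] ✗ — momentum is mass times velocity; should be mv⃗ (and division by a vector is undefined)
(B) a⃗ = F⃗/m: LHS [L T^-2], RHS [L T^-2] ✓ — force (vector) divided by mass (scalar)
(C) p⃗ = mv⃗: LHS [L M T^-1], RHS [L M T^-1] ✓ — mass (scalar) times velocity (vector)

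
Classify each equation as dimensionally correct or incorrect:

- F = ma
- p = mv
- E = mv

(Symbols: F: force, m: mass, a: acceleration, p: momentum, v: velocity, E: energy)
Dimensionally correct: F = ma, p = mv
Dimensionally incorrect: E = mv
Ordered (correct first, then incorrect): F = ma, p = mv, E = mv

- F = ma: LHS [L M T^-2], RHS [L M T^-2] → correct ✓
- p = mv: LHS [L M T^-1], RHS [L M T^-1] → correct ✓
- E = mv: LHS [L^2 M T^-2], RHS [L M T^-1] → incorrect ✗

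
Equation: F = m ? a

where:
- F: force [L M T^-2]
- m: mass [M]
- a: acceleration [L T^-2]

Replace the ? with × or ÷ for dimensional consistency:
multiplication (×): F = m × a

F [L M T^-2]; m [M]; a [L T^-2].
m × a → [L M T^-2] ✓
m ÷ a → [L^-1 M T^2] ✗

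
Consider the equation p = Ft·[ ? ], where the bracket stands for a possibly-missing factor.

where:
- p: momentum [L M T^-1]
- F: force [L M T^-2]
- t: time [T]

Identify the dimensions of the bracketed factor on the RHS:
Nothing is missing — the bracketed factor must be dimensionless.

p has dimensions [L M T^-1] and Ft already has dimensions [L M T^-1], so p = Ft is dimensionally complete.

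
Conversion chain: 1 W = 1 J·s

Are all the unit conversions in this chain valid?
The chain is incorrect (it contains an error).

Incorrect: Watt is J/s, not J·s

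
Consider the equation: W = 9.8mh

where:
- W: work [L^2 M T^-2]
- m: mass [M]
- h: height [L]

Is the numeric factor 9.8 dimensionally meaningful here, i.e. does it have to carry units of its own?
Yes

W has dimensions [L^2 M T^-2], while mh alone has dimensions [L M]. For the equation to balance, the factor 9.8 must carry dimensions [L T^-2] — it is a dimensional constant (a numerical value of a physical quantity with its units suppressed), not a pure number.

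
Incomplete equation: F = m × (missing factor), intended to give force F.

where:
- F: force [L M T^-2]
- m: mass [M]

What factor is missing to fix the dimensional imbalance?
a (acceleration), dimensions [L T^-2]

F has dimensions [L M T^-2] and m has dimensions [M].
The missing factor must have dimensions [L M T^-2] / [M] = [L T^-2], i.e. acceleration (a).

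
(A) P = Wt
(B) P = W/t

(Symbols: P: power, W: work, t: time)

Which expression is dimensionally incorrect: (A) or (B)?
(A)

(A) P = Wt: LHS [L^2 M T^-3], RHS [L^2 M T^-1] ✗
(B) P = W/t: LHS [L^2 M T^-3], RHS [L^2 M T^-3] ✓

Expression (A) P = Wt is dimensionally incorrect.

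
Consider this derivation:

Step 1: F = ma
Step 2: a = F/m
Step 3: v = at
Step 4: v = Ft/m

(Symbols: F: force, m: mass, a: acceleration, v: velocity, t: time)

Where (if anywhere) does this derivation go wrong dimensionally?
No step introduces an error — all steps are dimensionally consistent.

Step 1: F = ma → LHS [L M T^-2], RHS [L M T^-2] ✓
Step 2: a = F/m → LHS [L T^-2], RHS [L T^-2] ✓
Step 3: v = at → LHS [L T^-1], RHS [L T^-1] ✓
Step 4: v = Ft/m → LHS [L T^-1], RHS [L T^-1] ✓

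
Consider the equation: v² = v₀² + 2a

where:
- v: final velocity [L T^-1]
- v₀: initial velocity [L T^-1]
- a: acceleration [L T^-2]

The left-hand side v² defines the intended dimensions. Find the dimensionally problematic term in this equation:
The term 2a

Checking each RHS term against the LHS:
- v₀²: [L^2 T^-2] — matches v² [L^2 T^-2] ✓
- 2a: [L T^-2] — does NOT match v² [L^2 T^-2] ✗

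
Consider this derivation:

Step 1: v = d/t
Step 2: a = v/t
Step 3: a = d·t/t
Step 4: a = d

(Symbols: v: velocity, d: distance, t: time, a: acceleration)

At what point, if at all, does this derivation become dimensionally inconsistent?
Step 3

Step 1: v = d/t → LHS [L T^-1], RHS [L T^-1] ✓
Step 2: a = v/t → LHS [L T^-2], RHS [L T^-2] ✓
Step 3: a = d·t/t → LHS [L T^-2], RHS [L] ✗

The first dimensional inconsistency appears in step 3: a = d·t/t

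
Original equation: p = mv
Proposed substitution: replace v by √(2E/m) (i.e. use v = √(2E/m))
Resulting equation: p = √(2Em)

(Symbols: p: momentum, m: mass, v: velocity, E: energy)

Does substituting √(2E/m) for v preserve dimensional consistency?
Yes

[v] = [L T^-1] and [√(2E/m)] = [L T^-1]. These match, so the substitution replaces a quantity by one of the same dimensions and the result p = √(2Em) has LHS [L M T^-1] vs RHS [L M T^-1] — still consistent.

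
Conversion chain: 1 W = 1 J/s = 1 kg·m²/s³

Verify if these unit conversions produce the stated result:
The chain is correct (no errors).

Correct: Watt is Joule per second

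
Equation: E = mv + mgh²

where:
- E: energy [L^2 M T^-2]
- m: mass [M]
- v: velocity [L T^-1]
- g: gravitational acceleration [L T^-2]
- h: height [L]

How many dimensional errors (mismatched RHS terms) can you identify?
2

LHS E: [L^2 M T^-2]
- mv: [L M T^-1] ✗
- mgh²: [L^3 M T^-2] ✗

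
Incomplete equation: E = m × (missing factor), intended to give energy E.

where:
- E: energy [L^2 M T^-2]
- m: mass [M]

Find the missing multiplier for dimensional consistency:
v² (velocity squared), dimensions [L^2 T^-2]

E has dimensions [L^2 M T^-2] and m has dimensions [M].
The missing factor must have dimensions [L^2 M T^-2] / [M] = [L^2 T^-2], i.e. velocity squared (v²).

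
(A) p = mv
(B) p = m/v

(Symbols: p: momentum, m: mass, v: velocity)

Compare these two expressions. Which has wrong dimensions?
(B)

(A) p = mv: LHS [L M T^-1], RHS [L M T^-1] ✓
(B) p = m/v: LHS [L M T^-1], RHS [L^-1 M T] ✗

Expression (B) p = m/v is dimensionally incorrect.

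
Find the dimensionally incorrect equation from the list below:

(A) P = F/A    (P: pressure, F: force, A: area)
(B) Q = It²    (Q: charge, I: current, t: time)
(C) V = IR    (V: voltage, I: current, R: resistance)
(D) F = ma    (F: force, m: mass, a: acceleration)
(B) Q = It²

The equation (B) Q = It² is dimensionally incorrect.

LHS (Q): [I T]
RHS (It²): [I T^2] ✗

The dimensions do not match. The other three equations balance.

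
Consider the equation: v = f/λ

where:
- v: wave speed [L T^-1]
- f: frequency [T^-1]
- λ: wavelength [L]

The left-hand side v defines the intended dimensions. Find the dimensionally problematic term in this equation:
The right-hand side term f/λ

v has dimensions [L T^-1], but f/λ has dimensions [L^-1 T^-1], so the term f/λ is dimensionally wrong for v.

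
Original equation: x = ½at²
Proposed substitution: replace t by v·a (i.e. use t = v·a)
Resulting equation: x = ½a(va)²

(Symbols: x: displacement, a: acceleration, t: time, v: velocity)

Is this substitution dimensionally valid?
No

[t] = [T] and [v·a] = [L^2 T^-3]. These differ, so the substitution replaces a quantity by one of different dimensions and the result x = ½a(va)² has LHS [L] vs RHS [L^5 T^-8] — inconsistent.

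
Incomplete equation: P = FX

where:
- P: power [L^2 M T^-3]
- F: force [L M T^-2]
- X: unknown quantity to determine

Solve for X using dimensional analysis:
X = v (velocity), dimensions [L T^-1]

P has dimensions [L^2 M T^-3]; the rest of the RHS (F) has dimensions [L M T^-2].
So X must have dimensions [L T^-1] — X = v (velocity).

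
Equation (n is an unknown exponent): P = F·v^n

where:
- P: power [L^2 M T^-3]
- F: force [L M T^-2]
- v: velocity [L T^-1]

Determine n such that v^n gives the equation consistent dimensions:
n = 1

P has dimensions [L^2 M T^-3]; v has dimensions [L T^-1].
The rest of the RHS has dimensions [L M T^-2], so v^n must supply [L T^-1].
With n = 1: F·v^1 has dimensions [L^2 M T^-3], matching the LHS ✓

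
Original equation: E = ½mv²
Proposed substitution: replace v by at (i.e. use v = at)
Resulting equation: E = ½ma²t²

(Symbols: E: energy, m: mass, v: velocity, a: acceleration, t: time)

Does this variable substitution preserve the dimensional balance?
Yes

[v] = [L T^-1] and [at] = [L T^-1]. These match, so the substitution replaces a quantity by one of the same dimensions and the result E = ½ma²t² has LHS [L^2 M T^-2] vs RHS [L^2 M T^-2] — still consistent.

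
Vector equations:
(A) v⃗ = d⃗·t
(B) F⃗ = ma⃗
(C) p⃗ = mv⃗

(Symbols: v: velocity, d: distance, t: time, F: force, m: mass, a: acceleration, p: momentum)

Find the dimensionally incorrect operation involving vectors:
(A) v⃗ = d⃗·t

(A) v⃗ = d⃗·t: LHS [L T^-1], RHS [L T] ✗ — velocity is displacement per time; should be d⃗/t
(B) F⃗ = ma⃗: LHS [L M T^-2], RHS [L M T^-2] ✓ — Force and acceleration are vectors, mass is a scalar
(C) p⃗ = mv⃗: LHS [L M T^-1], RHS [L M T^-1] ✓ — mass (scalar) times velocity (vector)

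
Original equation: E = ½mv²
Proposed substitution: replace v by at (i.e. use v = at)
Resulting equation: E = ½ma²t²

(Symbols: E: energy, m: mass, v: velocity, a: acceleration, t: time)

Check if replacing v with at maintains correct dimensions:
Yes

[v] = [L T^-1] and [at] = [L T^-1]. These match, so the substitution replaces a quantity by one of the same dimensions and the result E = ½ma²t² has LHS [L^2 M T^-2] vs RHS [L^2 M T^-2] — still consistent.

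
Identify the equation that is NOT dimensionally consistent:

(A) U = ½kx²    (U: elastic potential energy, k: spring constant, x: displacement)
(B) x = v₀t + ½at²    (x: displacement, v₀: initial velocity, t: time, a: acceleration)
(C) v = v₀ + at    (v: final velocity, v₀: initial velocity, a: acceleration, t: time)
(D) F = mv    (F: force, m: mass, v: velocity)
(D) F = mv

The equation (D) F = mv is dimensionally incorrect.

LHS (F): [L M T^-2]
RHS (mv): [L M T^-1] ✗

The dimensions do not match. The other three equations balance.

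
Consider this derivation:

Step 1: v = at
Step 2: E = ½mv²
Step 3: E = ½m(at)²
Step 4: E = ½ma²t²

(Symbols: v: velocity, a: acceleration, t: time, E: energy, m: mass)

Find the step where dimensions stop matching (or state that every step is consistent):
No step introduces an error — all steps are dimensionally consistent.

Step 1: v = at → LHS [L T^-1], RHS [L T^-1] ✓
Step 2: E = ½mv² → LHS [L^2 M T^-2], RHS [L^2 M T^-2] ✓
Step 3: E = ½m(at)² → LHS [L^2 M T^-2], RHS [L^2 M T^-2] ✓
Step 4: E = ½ma²t² → LHS [L^2 M T^-2], RHS [L^2 M T^-2] ✓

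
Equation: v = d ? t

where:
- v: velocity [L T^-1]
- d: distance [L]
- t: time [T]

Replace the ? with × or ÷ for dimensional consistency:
division (÷): v = d ÷ t

v [L T^-1]; d [L]; t [T].
d × t → [L T] ✗
d ÷ t → [L T^-1] ✓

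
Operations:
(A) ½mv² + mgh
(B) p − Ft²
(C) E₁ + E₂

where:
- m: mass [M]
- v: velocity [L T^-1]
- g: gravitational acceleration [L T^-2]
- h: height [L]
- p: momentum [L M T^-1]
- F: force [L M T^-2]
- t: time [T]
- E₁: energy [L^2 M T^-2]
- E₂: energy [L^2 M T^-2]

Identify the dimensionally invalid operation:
(B) p − Ft²

(A) ½mv² + mgh: ½mv² [L^2 M T^-2] and mgh [L^2 M T^-2] — same dimensions ✓
(B) p − Ft²: p [L M T^-1] and Ft² [L M] — different dimensions cannot be added/subtracted ✗
(C) E₁ + E₂: E₁ [L^2 M T^-2] and E₂ [L^2 M T^-2] — same dimensions ✓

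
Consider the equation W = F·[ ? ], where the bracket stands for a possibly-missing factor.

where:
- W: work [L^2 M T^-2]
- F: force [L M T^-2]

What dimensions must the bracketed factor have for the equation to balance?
[L] — length (e.g. a distance d)

W has dimensions [L^2 M T^-2]; F has dimensions [L M T^-2].
The bracketed factor must supply [L^2 M T^-2] / [L M T^-2] = [L].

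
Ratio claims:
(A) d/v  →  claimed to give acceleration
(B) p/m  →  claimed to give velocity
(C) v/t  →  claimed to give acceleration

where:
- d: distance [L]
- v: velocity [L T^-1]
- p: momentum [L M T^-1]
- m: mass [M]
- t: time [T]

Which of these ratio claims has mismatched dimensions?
(A) d/v does not give acceleration

(A) d/v: [T] ≠ acceleration [L T^-2] ✗
(B) p/m: [L T^-1] = velocity [L T^-1] ✓
(C) v/t: [L T^-2] = acceleration [L T^-2] ✓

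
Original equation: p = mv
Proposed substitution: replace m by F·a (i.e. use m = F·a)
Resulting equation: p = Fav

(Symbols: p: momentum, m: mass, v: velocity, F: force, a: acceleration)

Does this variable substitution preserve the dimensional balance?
No

[m] = [M] and [F·a] = [L^2 M T^-4]. These differ, so the substitution replaces a quantity by one of different dimensions and the result p = Fav has LHS [L M T^-1] vs RHS [L^3 M T^-5] — inconsistent.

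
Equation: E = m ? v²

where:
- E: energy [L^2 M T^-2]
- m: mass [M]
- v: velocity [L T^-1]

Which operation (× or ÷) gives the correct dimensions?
multiplication (×): E = m × v²

E [L^2 M T^-2]; m [M]; v² [L^2 T^-2].
m × v² → [L^2 M T^-2] ✓
m ÷ v² → [L^-2 M T^2] ✗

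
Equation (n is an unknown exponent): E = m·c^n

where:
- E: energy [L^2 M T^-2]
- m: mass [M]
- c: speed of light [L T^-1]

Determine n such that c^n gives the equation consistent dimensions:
n = 2

E has dimensions [L^2 M T^-2]; c has dimensions [L T^-1].
The rest of the RHS has dimensions [M], so c^n must supply [L^2 T^-2].
With n = 2: m·c^2 has dimensions [L^2 M T^-2], matching the LHS ✓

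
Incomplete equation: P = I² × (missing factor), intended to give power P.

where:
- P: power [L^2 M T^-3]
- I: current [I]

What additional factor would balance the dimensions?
R (resistance), dimensions [I^-2 L^2 M T^-3]

P has dimensions [L^2 M T^-3] and I² has dimensions [I^2].
The missing factor must have dimensions [L^2 M T^-3] / [I^2] = [I^-2 L^2 M T^-3], i.e. resistance (R).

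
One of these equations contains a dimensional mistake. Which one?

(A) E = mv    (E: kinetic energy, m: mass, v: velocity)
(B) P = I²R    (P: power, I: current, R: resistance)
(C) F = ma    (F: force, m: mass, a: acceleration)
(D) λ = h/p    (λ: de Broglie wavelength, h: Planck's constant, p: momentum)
(A) E = mv

The equation (A) E = mv is dimensionally incorrect.

LHS (E): [L^2 M T^-2]
RHS (mv): [L M T^-1] ✗

The dimensions do not match. The other three equations balance.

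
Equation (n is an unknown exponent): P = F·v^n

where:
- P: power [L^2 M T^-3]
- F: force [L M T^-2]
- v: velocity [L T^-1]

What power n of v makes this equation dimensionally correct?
n = 1

P has dimensions [L^2 M T^-3]; v has dimensions [L T^-1].
The rest of the RHS has dimensions [L M T^-2], so v^n must supply [L T^-1].
With n = 1: F·v^1 has dimensions [L^2 M T^-3], matching the LHS ✓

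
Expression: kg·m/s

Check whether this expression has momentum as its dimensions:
Yes

The expression kg·m/s has dimensions [L M T^-1], which is exactly momentum [L M T^-1].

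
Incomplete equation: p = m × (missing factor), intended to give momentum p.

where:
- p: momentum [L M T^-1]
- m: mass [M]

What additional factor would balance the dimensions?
v (velocity), dimensions [L T^-1]

p has dimensions [L M T^-1] and m has dimensions [M].
The missing factor must have dimensions [L M T^-1] / [M] = [L T^-1], i.e. velocity (v).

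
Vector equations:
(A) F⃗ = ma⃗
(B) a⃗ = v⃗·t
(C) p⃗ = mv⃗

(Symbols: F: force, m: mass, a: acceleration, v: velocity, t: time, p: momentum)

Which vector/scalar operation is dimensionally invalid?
(B) a⃗ = v⃗·t

(A) F⃗ = ma⃗: LHS [L M T^-2], RHS [L M T^-2] ✓ — Force and acceleration are vectors, mass is a scalar
(B) a⃗ = v⃗·t: LHS [L T^-2], RHS [L] ✗ — acceleration is velocity per time; should be v⃗/t
(C) p⃗ = mv⃗: LHS [L M T^-1], RHS [L M T^-1] ✓ — mass (scalar) times velocity (vector)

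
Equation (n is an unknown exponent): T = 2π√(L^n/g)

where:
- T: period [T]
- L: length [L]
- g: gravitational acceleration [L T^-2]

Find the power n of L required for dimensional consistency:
n = 1

T has dimensions [T]; L has dimensions [L].
With n = 1: 2π√(L^1/g) has dimensions [T], matching the LHS ✓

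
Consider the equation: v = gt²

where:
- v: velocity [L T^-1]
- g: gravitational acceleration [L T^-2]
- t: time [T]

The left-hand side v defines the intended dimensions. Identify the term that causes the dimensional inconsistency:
The right-hand side term gt²

v has dimensions [L T^-1], but gt² has dimensions [L], so the term gt² is dimensionally wrong for v.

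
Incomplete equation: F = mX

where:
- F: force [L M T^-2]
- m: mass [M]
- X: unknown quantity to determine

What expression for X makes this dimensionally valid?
X = a (acceleration), dimensions [L T^-2]

F has dimensions [L M T^-2]; the rest of the RHS (m) has dimensions [M].
So X must have dimensions [L T^-2] — X = a (acceleration).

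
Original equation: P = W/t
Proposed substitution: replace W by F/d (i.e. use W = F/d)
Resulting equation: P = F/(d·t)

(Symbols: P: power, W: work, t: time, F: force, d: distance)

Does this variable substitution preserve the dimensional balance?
No

[W] = [L^2 M T^-2] and [F/d] = [M T^-2]. These differ, so the substitution replaces a quantity by one of different dimensions and the result P = F/(d·t) has LHS [L^2 M T^-3] vs RHS [M T^-3] — inconsistent.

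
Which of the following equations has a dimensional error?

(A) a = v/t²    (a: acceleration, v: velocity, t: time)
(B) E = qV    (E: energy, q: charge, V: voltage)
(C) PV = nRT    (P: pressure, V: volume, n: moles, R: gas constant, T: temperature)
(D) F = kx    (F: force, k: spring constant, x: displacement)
(A) a = v/t²

The equation (A) a = v/t² is dimensionally incorrect.

LHS (a): [L T^-2]
RHS (v/t²): [L T^-3] ✗

The dimensions do not match. The other three equations balance.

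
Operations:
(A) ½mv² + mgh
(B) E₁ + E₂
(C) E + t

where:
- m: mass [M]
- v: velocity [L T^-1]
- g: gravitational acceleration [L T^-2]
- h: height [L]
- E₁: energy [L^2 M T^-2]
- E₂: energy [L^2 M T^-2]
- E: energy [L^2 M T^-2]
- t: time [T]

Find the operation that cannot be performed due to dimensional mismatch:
(C) E + t

(A) ½mv² + mgh: ½mv² [L^2 M T^-2] and mgh [L^2 M T^-2] — same dimensions ✓
(B) E₁ + E₂: E₁ [L^2 M T^-2] and E₂ [L^2 M T^-2] — same dimensions ✓
(C) E + t: E [L^2 M T^-2] and t [T] — different dimensions cannot be added/subtracted ✗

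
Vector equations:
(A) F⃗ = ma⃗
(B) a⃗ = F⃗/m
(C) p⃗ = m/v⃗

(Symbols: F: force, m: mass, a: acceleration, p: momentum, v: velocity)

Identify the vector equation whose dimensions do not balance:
(C) p⃗ = m/v⃗

(A) F⃗ = ma⃗: LHS [L M T^-2], RHS [L M T^-2] ✓ — Force and acceleration are vectors, mass is a scalar
(B) a⃗ = F⃗/m: LHS [L T^-2], RHS [L T^-2] ✓ — force (vector) divided by mass (scalar)
(C) p⃗ = m/v⃗: LHS [L M T^-1], RHS [L^-1 M T] ✗ — momentum is mass times velocity; should be mv⃗ (and division by a vector is undefined)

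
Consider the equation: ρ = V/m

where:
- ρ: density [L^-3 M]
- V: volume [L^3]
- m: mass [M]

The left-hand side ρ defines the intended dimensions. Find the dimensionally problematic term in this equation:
The right-hand side term V/m

ρ has dimensions [L^-3 M], but V/m has dimensions [L^3 M^-1], so the term V/m is dimensionally wrong for ρ.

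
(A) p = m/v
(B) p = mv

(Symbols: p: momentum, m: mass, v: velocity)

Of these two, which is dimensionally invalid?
(A)

(A) p = m/v: LHS [L M T^-1], RHS [L^-1 M T] ✗
(B) p = mv: LHS [L M T^-1], RHS [L M T^-1] ✓

Expression (A) p = m/v is dimensionally incorrect.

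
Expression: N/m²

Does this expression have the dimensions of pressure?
Yes

The expression N/m² has dimensions [L^-1 M T^-2], which is exactly pressure [L^-1 M T^-2].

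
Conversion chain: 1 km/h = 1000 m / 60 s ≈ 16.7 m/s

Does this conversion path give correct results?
The chain is incorrect (it contains an error).

Incorrect: 1 h = 3600 s, not 60 s (1 km/h ≈ 0.278 m/s)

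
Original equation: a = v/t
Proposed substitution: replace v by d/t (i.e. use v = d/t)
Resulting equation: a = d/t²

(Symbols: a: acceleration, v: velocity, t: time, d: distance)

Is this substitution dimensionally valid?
Yes

[v] = [L T^-1] and [d/t] = [L T^-1]. These match, so the substitution replaces a quantity by one of the same dimensions and the result a = d/t² has LHS [L T^-2] vs RHS [L T^-2] — still consistent.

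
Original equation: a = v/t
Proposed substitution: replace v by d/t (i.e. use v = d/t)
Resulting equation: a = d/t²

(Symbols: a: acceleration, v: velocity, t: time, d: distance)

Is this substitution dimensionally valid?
Yes

[v] = [L T^-1] and [d/t] = [L T^-1]. These match, so the substitution replaces a quantity by one of the same dimensions and the result a = d/t² has LHS [L T^-2] vs RHS [L T^-2] — still consistent.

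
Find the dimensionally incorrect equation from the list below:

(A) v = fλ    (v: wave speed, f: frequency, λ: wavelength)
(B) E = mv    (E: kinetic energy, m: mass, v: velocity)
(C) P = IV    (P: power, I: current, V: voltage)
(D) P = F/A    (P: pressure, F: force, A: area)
(B) E = mv

The equation (B) E = mv is dimensionally incorrect.

LHS (E): [L^2 M T^-2]
RHS (mv): [L M T^-1] ✗

The dimensions do not match. The other three equations balance.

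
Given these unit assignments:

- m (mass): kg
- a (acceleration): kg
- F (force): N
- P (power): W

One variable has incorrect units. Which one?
a

The variable a (acceleration) should have units m/s², not kg.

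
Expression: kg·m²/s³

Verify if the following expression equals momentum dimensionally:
No

The expression kg·m²/s³ has dimensions [L^2 M T^-3], but momentum has dimensions [L M T^-1].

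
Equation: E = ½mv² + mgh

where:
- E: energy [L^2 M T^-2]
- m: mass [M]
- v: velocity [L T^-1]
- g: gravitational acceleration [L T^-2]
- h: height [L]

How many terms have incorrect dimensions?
0

LHS E: [L^2 M T^-2]
- ½mv²: [L^2 M T^-2] ✓
- mgh: [L^2 M T^-2] ✓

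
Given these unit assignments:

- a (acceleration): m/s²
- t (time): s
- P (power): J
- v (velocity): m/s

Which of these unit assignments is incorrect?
P

The variable P (power) should have units W, not J.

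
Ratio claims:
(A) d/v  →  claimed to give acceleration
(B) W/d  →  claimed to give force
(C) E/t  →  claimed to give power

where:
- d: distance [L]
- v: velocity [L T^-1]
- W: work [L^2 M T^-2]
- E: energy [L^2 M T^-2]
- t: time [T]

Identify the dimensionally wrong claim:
(A) d/v does not give acceleration

(A) d/v: [T] ≠ acceleration [L T^-2] ✗
(B) W/d: [L M T^-2] = force [L M T^-2] ✓
(C) E/t: [L^2 M T^-3] = power [L^2 M T^-3] ✓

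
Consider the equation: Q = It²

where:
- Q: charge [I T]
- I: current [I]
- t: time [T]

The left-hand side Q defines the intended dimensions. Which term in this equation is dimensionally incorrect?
The right-hand side term It²

Q has dimensions [I T], but It² has dimensions [I T^2], so the term It² is dimensionally wrong for Q.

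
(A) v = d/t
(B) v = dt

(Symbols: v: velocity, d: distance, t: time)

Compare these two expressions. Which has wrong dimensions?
(B)

(A) v = d/t: LHS [L T^-1], RHS [L T^-1] ✓
(B) v = dt: LHS [L T^-1], RHS [L T] ✗

Expression (B) v = dt is dimensionally incorrect.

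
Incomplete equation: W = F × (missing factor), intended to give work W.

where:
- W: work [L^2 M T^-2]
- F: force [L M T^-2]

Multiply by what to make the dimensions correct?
d (distance), dimensions [L]

W has dimensions [L^2 M T^-2] and F has dimensions [L M T^-2].
The missing factor must have dimensions [L^2 M T^-2] / [L M T^-2] = [L], i.e. distance (d).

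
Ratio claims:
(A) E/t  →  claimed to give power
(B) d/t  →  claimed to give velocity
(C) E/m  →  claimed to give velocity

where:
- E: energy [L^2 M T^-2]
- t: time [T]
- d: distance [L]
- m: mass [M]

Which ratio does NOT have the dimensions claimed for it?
(C) E/m does not give velocity

(A) E/t: [L^2 M T^-3] = power [L^2 M T^-3] ✓
(B) d/t: [L T^-1] = velocity [L T^-1] ✓
(C) E/m: [L^2 T^-2] ≠ velocity [L T^-1] ✗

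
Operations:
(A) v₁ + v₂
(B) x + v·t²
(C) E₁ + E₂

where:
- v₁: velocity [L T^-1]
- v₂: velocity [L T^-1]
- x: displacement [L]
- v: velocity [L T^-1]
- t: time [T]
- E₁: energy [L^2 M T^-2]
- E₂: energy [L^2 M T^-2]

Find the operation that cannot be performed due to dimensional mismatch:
(B) x + v·t²

(A) v₁ + v₂: v₁ [L T^-1] and v₂ [L T^-1] — same dimensions ✓
(B) x + v·t²: x [L] and v·t² [L T] — different dimensions cannot be added/subtracted ✗
(C) E₁ + E₂: E₁ [L^2 M T^-2] and E₂ [L^2 M T^-2] — same dimensions ✓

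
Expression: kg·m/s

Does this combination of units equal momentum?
Yes

The expression kg·m/s has dimensions [L M T^-1], which is exactly momentum [L M T^-1].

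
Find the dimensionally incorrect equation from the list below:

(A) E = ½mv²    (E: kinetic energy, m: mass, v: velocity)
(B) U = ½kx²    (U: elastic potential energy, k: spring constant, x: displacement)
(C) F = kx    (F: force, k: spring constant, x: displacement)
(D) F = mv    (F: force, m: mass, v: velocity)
(D) F = mv

The equation (D) F = mv is dimensionally incorrect.

LHS (F): [L M T^-2]
RHS (mv): [L M T^-1] ✗

The dimensions do not match. The other three equations balance.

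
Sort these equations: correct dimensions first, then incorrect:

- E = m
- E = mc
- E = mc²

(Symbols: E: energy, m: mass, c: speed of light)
Dimensionally correct: E = mc²
Dimensionally incorrect: E = m, E = mc
Ordered (correct first, then incorrect): E = mc², E = m, E = mc

- E = m: LHS [L^2 M T^-2], RHS [M] → incorrect ✗
- E = mc: LHS [L^2 M T^-2], RHS [L M T^-1] → incorrect ✗
- E = mc²: LHS [L^2 M T^-2], RHS [L^2 M T^-2] → correct ✓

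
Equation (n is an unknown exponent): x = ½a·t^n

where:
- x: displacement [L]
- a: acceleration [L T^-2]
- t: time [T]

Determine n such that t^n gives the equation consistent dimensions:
n = 2

x has dimensions [L]; t has dimensions [T].
The rest of the RHS has dimensions [L T^-2], so t^n must supply [T^2].
With n = 2: ½a·t^2 has dimensions [L], matching the LHS ✓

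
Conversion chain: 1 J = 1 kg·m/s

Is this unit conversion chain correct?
The chain is incorrect (it contains an error).

Incorrect: Joule is kg·m²/s², not kg·m/s (that is momentum)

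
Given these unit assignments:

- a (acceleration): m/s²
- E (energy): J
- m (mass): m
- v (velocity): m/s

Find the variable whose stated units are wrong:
m

The variable m (mass) should have units kg, not m.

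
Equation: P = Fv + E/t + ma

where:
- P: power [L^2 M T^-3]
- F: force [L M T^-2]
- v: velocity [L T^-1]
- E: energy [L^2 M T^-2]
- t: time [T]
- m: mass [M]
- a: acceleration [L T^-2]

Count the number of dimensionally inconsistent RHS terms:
1

LHS P: [L^2 M T^-3]
- Fv: [L^2 M T^-3] ✓
- E/t: [L^2 M T^-3] ✓
- ma: [L M T^-2] ✗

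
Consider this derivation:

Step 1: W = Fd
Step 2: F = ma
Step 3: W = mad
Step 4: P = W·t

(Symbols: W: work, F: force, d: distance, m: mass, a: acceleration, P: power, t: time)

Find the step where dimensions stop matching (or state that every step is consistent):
Step 4

Step 1: W = Fd → LHS [L^2 M T^-2], RHS [L^2 M T^-2] ✓
Step 2: F = ma → LHS [L M T^-2], RHS [L M T^-2] ✓
Step 3: W = mad → LHS [L^2 M T^-2], RHS [L^2 M T^-2] ✓
Step 4: P = W·t → LHS [L^2 M T^-3], RHS [L^2 M T^-1] ✗

The first dimensional inconsistency appears in step 4: P = W·t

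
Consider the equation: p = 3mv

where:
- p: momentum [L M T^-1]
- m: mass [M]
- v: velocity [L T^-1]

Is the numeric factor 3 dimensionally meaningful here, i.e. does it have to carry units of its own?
No

p has dimensions [L M T^-1] and mv already has dimensions [L M T^-1], so the equation balances without 3 contributing any dimensions. 3 is a pure (dimensionless) number; changing or removing it would not affect dimensional consistency.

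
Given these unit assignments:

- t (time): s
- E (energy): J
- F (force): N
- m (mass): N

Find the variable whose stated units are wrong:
m

The variable m (mass) should have units kg, not N.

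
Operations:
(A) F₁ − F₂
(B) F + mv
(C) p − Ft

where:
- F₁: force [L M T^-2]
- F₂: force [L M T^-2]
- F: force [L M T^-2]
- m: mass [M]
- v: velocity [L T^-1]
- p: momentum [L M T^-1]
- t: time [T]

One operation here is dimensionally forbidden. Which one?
(B) F + mv

(A) F₁ − F₂: F₁ [L M T^-2] and F₂ [L M T^-2] — same dimensions ✓
(B) F + mv: F [L M T^-2] and mv [L M T^-1] — different dimensions cannot be added/subtracted ✗
(C) p − Ft: p [L M T^-1] and Ft [L M T^-1] — same dimensions ✓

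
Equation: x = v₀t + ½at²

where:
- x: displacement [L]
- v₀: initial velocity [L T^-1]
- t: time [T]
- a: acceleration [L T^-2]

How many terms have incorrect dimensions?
0

LHS x: [L]
- v₀t: [L] ✓
- ½at²: [L] ✓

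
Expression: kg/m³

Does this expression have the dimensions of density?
Yes

The expression kg/m³ has dimensions [L^-3 M], which is exactly density [L^-3 M].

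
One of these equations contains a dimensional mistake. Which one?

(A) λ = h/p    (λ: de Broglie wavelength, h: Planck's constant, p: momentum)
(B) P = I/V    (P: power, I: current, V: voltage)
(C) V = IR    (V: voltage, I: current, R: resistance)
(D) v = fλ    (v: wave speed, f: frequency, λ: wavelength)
(B) P = I/V

The equation (B) P = I/V is dimensionally incorrect.

LHS (P): [L^2 M T^-3]
RHS (I/V): [I^2 L^-2 M^-1 T^3] ✗

The dimensions do not match. The other three equations balance.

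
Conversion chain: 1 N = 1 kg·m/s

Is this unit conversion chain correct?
The chain is incorrect (it contains an error).

Incorrect: Newton is kg·m/s², not kg·m/s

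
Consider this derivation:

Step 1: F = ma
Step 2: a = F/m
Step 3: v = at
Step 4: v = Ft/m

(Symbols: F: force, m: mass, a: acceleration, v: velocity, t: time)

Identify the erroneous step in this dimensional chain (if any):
No step introduces an error — all steps are dimensionally consistent.

Step 1: F = ma → LHS [L M T^-2], RHS [L M T^-2] ✓
Step 2: a = F/m → LHS [L T^-2], RHS [L T^-2] ✓
Step 3: v = at → LHS [L T^-1], RHS [L T^-1] ✓
Step 4: v = Ft/m → LHS [L T^-1], RHS [L T^-1] ✓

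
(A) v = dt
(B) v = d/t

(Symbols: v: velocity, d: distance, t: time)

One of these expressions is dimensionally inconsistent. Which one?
(A)

(A) v = dt: LHS [L T^-1], RHS [L T] ✗
(B) v = d/t: LHS [L T^-1], RHS [L T^-1] ✓

Expression (A) v = dt is dimensionally incorrect.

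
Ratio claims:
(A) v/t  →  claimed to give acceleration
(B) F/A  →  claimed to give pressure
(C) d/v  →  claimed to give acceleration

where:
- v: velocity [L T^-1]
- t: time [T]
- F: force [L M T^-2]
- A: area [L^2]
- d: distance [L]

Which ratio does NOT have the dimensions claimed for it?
(C) d/v does not give acceleration

(A) v/t: [L T^-2] = acceleration [L T^-2] ✓
(B) F/A: [L^-1 M T^-2] = pressure [L^-1 M T^-2] ✓
(C) d/v: [T] ≠ acceleration [L T^-2] ✗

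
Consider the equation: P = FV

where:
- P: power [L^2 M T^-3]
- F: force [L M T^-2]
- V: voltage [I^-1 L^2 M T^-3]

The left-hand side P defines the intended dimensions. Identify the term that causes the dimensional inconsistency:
The right-hand side term FV

P has dimensions [L^2 M T^-3], but FV has dimensions [I^-1 L^3 M^2 T^-5], so the term FV is dimensionally wrong for P.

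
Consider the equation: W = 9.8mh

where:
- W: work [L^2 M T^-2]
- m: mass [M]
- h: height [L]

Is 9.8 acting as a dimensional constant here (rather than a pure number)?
Yes

W has dimensions [L^2 M T^-2], while mh alone has dimensions [L M]. For the equation to balance, the factor 9.8 must carry dimensions [L T^-2] — it is a dimensional constant (a numerical value of a physical quantity with its units suppressed), not a pure number.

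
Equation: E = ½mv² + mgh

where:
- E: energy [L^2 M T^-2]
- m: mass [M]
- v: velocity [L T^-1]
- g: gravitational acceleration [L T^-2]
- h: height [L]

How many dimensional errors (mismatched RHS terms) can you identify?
0

LHS E: [L^2 M T^-2]
- ½mv²: [L^2 M T^-2] ✓
- mgh: [L^2 M T^-2] ✓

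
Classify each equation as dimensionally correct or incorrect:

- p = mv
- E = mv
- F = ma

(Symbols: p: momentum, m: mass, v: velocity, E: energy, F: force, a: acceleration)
Dimensionally correct: p = mv, F = ma
Dimensionally incorrect: E = mv
Ordered (correct first, then incorrect): p = mv, F = ma, E = mv

- p = mv: LHS [L M T^-1], RHS [L M T^-1] → correct ✓
- E = mv: LHS [L^2 M T^-2], RHS [L M T^-1] → incorrect ✗
- F = ma: LHS [L M T^-2], RHS [L M T^-2] → correct ✓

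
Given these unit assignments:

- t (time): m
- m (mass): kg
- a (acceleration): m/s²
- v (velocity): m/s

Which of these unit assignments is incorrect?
t

The variable t (time) should have units s, not m.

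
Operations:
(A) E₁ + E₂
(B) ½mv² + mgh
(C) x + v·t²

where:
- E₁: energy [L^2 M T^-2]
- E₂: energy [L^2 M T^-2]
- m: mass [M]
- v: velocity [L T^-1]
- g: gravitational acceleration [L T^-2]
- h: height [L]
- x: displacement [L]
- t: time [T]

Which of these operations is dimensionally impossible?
(C) x + v·t²

(A) E₁ + E₂: E₁ [L^2 M T^-2] and E₂ [L^2 M T^-2] — same dimensions ✓
(B) ½mv² + mgh: ½mv² [L^2 M T^-2] and mgh [L^2 M T^-2] — same dimensions ✓
(C) x + v·t²: x [L] and v·t² [L T] — different dimensions cannot be added/subtracted ✗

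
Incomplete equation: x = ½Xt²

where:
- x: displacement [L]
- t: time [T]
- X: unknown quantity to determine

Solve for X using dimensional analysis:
X = a (acceleration), dimensions [L T^-2]

x has dimensions [L]; the rest of the RHS (½ t²) has dimensions [T^2].
So X must have dimensions [L T^-2] — X = a (acceleration).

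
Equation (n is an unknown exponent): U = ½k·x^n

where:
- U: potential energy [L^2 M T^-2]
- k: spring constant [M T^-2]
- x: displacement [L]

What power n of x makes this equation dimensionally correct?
n = 2

U has dimensions [L^2 M T^-2]; x has dimensions [L].
The rest of the RHS has dimensions [M T^-2], so x^n must supply [L^2].
With n = 2: ½k·x^2 has dimensions [L^2 M T^-2], matching the LHS ✓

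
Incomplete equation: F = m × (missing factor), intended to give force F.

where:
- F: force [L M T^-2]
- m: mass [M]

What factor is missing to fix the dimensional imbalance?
a (acceleration), dimensions [L T^-2]

F has dimensions [L M T^-2] and m has dimensions [M].
The missing factor must have dimensions [L M T^-2] / [M] = [L T^-2], i.e. acceleration (a).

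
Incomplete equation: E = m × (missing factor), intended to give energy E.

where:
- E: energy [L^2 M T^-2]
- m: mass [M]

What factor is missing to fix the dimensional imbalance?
v² (velocity squared), dimensions [L^2 T^-2]

E has dimensions [L^2 M T^-2] and m has dimensions [M].
The missing factor must have dimensions [L^2 M T^-2] / [M] = [L^2 T^-2], i.e. velocity squared (v²).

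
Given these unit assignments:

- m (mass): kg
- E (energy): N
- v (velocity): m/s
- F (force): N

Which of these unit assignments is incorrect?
E

The variable E (energy) should have units J, not N.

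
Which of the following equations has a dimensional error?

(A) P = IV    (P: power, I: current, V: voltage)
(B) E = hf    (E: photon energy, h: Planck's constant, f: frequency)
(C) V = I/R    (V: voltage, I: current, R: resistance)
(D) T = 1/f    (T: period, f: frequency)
(C) V = I/R

The equation (C) V = I/R is dimensionally incorrect.

LHS (V): [I^-1 L^2 M T^-3]
RHS (I/R): [I^3 L^-2 M^-1 T^3] ✗

The dimensions do not match. The other three equations balance.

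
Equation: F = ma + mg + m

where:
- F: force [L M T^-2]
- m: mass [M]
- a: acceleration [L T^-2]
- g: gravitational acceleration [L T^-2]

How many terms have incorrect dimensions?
1

LHS F: [L M T^-2]
- ma: [L M T^-2] ✓
- mg: [L M T^-2] ✓
- m: [M] ✗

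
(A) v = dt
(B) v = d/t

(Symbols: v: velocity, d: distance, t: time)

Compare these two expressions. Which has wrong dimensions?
(A)

(A) v = dt: LHS [L T^-1], RHS [L T] ✗
(B) v = d/t: LHS [L T^-1], RHS [L T^-1] ✓

Expression (A) v = dt is dimensionally incorrect.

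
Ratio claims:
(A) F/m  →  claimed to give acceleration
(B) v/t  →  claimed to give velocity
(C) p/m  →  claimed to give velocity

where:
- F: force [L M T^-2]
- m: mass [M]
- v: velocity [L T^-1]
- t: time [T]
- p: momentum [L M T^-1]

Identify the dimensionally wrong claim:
(B) v/t does not give velocity

(A) F/m: [L T^-2] = acceleration [L T^-2] ✓
(B) v/t: [L T^-2] ≠ velocity [L T^-1] ✗
(C) p/m: [L T^-1] = velocity [L T^-1] ✓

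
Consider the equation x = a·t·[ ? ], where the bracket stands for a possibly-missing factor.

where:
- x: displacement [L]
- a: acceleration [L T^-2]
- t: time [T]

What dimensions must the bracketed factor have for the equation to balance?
[T] — time (e.g. t)

x has dimensions [L]; a·t has dimensions [L T^-1].
The bracketed factor must supply [L] / [L T^-1] = [T].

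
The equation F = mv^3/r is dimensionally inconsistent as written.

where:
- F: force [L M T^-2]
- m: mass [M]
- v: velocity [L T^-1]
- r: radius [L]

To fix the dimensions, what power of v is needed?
The exponent of v should be 2: F = mv^2/r

The LHS F has dimensions [L M T^-2]; v has dimensions [L T^-1].
As written, the RHS mv^3/r (exponent 3 on v) has dimensions [L^2 M T^-3], which does not match.
With exponent 2, the RHS mv^2/r has dimensions [L M T^-2], matching the LHS.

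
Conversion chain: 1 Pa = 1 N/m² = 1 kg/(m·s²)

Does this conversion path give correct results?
The chain is correct (no errors).

Correct: Pascal is Newton per square meter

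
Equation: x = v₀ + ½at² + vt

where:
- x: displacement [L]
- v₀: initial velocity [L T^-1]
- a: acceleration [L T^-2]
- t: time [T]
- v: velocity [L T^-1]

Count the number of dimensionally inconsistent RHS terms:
1

LHS x: [L]
- v₀: [L T^-1] ✗
- ½at²: [L] ✓
- vt: [L] ✓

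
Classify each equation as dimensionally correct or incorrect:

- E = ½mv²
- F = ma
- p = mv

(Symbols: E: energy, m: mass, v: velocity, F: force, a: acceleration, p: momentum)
Dimensionally correct: E = ½mv², F = ma, p = mv
Dimensionally incorrect: none
Ordered (correct first, then incorrect): E = ½mv², F = ma, p = mv

- E = ½mv²: LHS [L^2 M T^-2], RHS [L^2 M T^-2] → correct ✓
- F = ma: LHS [L M T^-2], RHS [L M T^-2] → correct ✓
- p = mv: LHS [L M T^-1], RHS [L M T^-1] → correct ✓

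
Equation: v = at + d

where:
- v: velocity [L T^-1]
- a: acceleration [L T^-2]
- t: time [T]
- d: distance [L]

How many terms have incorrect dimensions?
1

LHS v: [L T^-1]
- at: [L T^-1] ✓
- d: [L] ✗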